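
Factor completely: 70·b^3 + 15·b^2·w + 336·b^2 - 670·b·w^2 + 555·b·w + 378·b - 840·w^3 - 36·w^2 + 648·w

(2·b - 7·w + 6)·(5·b + 10·w + 9)·(7·b + 12·w)

Group: 5·b·(14·b^2 - 25·b·w + 42·b - 84·w^2 + 72·w) + (10·w + 9)·(14·b^2 - 25·b·w + 42·b - 84·w^2 + 72·w); both groups contain (14·b^2 - 25·b·w + 42·b - 84·w^2 + 72·w), so (5·b + 10·w + 9) is a factor with cofactor 14·b^2 - 25·b·w + 42·b - 84·w^2 + 72·w.
The cofactor groups again: 14·b^2 - 25·b·w + 42·b - 84·w^2 + 72·w = 2·b·(7·b + 12·w) + (-7·w + 6)·(7·b + 12·w); both groups contain (7·b + 12·w), giving (2·b - 7·w + 6)·(7·b + 12·w).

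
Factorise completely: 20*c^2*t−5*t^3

Factor out 5*t, leaving 4*c^2−t^2, which is a difference of two squares.

5*t*(2*c+t)*(2*c−t)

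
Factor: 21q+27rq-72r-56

Group as (27rq-72r) + (21q-56) = 9r(3q-8) + 7(3q-8).
Both groups share the factor (3q-8).

(3q-8)(9r+7)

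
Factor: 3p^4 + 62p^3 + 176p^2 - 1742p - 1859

(3p - 13)(p + 1)(p + 11)(p + 13)

Testing divisors of the constant over divisors of the leading coefficient, p = 13/3 is a root, giving the factor (3p - 13) and quotient p^3 + 25p^2 + 167p + 143.
Then p = -13 is a root, giving the factor (p + 13) and quotient p^2 + 12p + 11.
The remaining quadratic factors as (p + 1)(p + 11).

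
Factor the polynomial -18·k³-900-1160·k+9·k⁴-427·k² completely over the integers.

Testing divisors of the constant over divisors of the leading coefficient, k = -10/3 is a root, giving the factor (3·k+10) and quotient 3·k³-16·k²-89·k-90.
Then k = -2 is a root, giving the factor (k+2) and quotient 3·k²-22·k-45.
The remaining quadratic factors as (k-9)(3·k+5).

(3·k+10)·(3·k+5)·(k+2)·(k-9)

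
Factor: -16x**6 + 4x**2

Pull out the common factor 4x**2, leaving -4x**4 + 1.
Recognize a difference of squares with the parts 1 and 2x**2.

-4x**2(2x**2 + 1)(2x**2 - 1)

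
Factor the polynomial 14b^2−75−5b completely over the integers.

Need a pair with product 14·(−75) = −1050 and sum −5: that's −35 and 30.
Split the middle term: 14b^2−35b + 30b−75 = 7b(2b−5) + 15(2b−5).

(2b−5)(7b+15)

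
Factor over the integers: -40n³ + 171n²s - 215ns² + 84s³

-(5n - 12s)(8n - 7s)(n - s)

Group: 8n(-5n² + 17ns - 12s²) - 7s(-5n² + 17ns - 12s²); both groups contain (-5n² + 17ns - 12s²), so (8n - 7s) is a factor with cofactor -5n² + 17ns - 12s².
The cofactor groups again: -5n² + 17ns - 12s² = -n(5n - 12s) + s(5n - 12s); both groups contain (5n - 12s), giving -(n - s)(5n - 12s).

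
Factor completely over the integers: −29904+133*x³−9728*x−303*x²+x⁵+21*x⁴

(x+12)*(x+4)*(x−7)*(x²+12*x+89)

Testing divisors of the constant over divisors of the leading coefficient, x = −4 is a root, giving the factor (x+4) and quotient x⁴+17*x³+65*x²−563*x−7476.
Then x = 7 is a root, so (x−7) divides it; the quotient is x³+24*x²+233*x+1068.
Next, x = −12 is a root, so (x+12) is a factor; dividing leaves x²+12*x+89.
The quadratic x²+12*x+89 has discriminant −212 < 0 and is irreducible over ℤ.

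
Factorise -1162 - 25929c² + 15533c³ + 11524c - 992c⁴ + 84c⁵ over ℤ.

Among the possible rational roots, c = 7/6 is a root, so (6c - 7) divides it; the quotient is 14c⁴ - 149c³ + 2415c² - 1504c + 166.
Next, c = 1/7 is a root, giving the factor (7c - 1) and quotient 2c³ - 21c² + 342c - 166.
Then c = 1/2 is a root, so (2c - 1) divides it; the quotient is c² - 10c + 166.
The quadratic c² - 10c + 166 has discriminant -564 < 0 and is irreducible over ℤ.

(2c - 1)(6c - 7)(7c - 1)(c² - 10c + 166)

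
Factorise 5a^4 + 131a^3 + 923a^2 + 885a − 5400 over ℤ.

Testing divisors of the constant over divisors of the leading coefficient, a = −15 is a root, giving the factor (a + 15) and quotient 5a^3 + 56a^2 + 83a − 360.
Then a = 9/5 is a root, so (5a − 9) is a factor; dividing leaves a^2 + 13a + 40.
The remaining quadratic factors as (a + 5)(a + 8).

(5a − 9)(a + 15)(a + 5)(a + 8)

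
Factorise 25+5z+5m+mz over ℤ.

(m+5)(z+5)

Group as (mz+5m) + (5z+25) = m(z+5) + 5(z+5).
Both groups share the factor (z+5).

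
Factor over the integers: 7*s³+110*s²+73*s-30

Among the possible rational roots, s = -15 is a root, so (s+15) is a factor; dividing leaves 7*s²+5*s-2.
The remaining quadratic factors as (7*s-2)(s+1).

(7*s-2)*(s+1)*(s+15)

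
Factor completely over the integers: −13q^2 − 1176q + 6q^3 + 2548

Trying the rational-root candidates, q = −14 is a root, so (q + 14) is a factor; dividing leaves 6q^2 − 97q + 182.
The remaining quadratic factors as (6q − 13)(q − 14).

(6q − 13)(q + 14)(q − 14)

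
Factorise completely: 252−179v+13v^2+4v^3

By the rational root theorem, v = −9 is a root, giving the factor (v+9) and quotient 4v^2−23v+28.
The remaining quadratic factors as (v−4)(4v−7).

(4v−7)(v+9)(v−4)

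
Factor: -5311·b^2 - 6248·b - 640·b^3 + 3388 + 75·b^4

By the rational root theorem, b = 2/5 is a root, so (5·b - 2) divides it; the quotient is 15·b^3 - 122·b^2 - 1111·b - 1694.
Then b = -11/3 is a root, giving the factor (3·b + 11) and quotient 5·b^2 - 59·b - 154.
The remaining quadratic factors as (b - 14)(5·b + 11).

(3·b + 11)·(5·b + 11)·(5·b - 2)·(b - 14)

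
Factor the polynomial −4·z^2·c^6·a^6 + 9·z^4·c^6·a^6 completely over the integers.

a^6·c^6·z^2·(3·z + 2)·(3·z − 2)

Factor out z^2·c^6·a^6 first: what remains is 9·z^2 − 4.
Recognize a difference of squares with the parts 3·z and 2.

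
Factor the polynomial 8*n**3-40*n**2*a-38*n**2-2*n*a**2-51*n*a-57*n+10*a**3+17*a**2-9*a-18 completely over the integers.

Group: n*(8*n**2+10*n-2*a**2-a+3) + (-5*a-6)*(8*n**2+10*n-2*a**2-a+3); both groups contain (8*n**2+10*n-2*a**2-a+3), so (n-5*a-6) is a factor with cofactor 8*n**2+10*n-2*a**2-a+3.
The cofactor groups again: 8*n**2+10*n-2*a**2-a+3 = 2*n*(4*n+2*a+3) + (-a+1)*(4*n+2*a+3); both groups contain (4*n+2*a+3), giving (2*n-a+1)*(4*n+2*a+3).

(n-5*a-6)*(2*n-a+1)*(4*n+2*a+3)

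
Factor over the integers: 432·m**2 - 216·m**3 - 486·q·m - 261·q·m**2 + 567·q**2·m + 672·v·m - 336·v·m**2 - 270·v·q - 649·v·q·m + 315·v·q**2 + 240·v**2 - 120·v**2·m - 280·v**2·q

Group: 5·v·(-56·v·q - 24·v·m + 48·v + 63·q**2 - 29·q·m - 54·q - 24·m**2 + 48·m) + 9·m·(-56·v·q - 24·v·m + 48·v + 63·q**2 - 29·q·m - 54·q - 24·m**2 + 48·m); both groups contain (-56·v·q - 24·v·m + 48·v + 63·q**2 - 29·q·m - 54·q - 24·m**2 + 48·m), so (5·v + 9·m) is a factor with cofactor -56·v·q - 24·v·m + 48·v + 63·q**2 - 29·q·m - 54·q - 24·m**2 + 48·m.
The cofactor groups again: -56·v·q - 24·v·m + 48·v + 63·q**2 - 29·q·m - 54·q - 24·m**2 + 48·m = -8·v·(7·q + 3·m - 6) + (9·q - 8·m)·(7·q + 3·m - 6); both groups contain (7·q + 3·m - 6), giving -(8·v - 9·q + 8·m)·(7·q + 3·m - 6).

-(7·q + 3·m - 6)·(8·v - 9·q + 8·m)·(5·v + 9·m)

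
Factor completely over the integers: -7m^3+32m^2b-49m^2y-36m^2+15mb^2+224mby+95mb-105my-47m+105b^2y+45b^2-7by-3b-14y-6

-(m-5b+2)(7m+3b+1)(m+7y+3)

Group: m(-7m^2-3mb-49my-22m-21by-9b-7y-3) + (-5b+2)(-7m^2-3mb-49my-22m-21by-9b-7y-3); both groups contain (-7m^2-3mb-49my-22m-21by-9b-7y-3), so (m-5b+2) is a factor with cofactor -7m^2-3mb-49my-22m-21by-9b-7y-3.
The cofactor groups again: -7m^2-3mb-49my-22m-21by-9b-7y-3 = -m(7m+3b+1) + (-7y-3)(7m+3b+1); both groups contain (7m+3b+1), giving -(m+7y+3)(7m+3b+1).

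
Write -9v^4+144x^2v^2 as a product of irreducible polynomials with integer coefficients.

Every term has a factor of 9v^2. Then 16x^2-v^2 = (4x)² − (v)².

9v^2(4x-v)(4x+v)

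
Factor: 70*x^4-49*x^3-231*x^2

7*x^2*(2*x+3)*(5*x-11)

Pull out the common factor 7*x^2, then factor the remaining trinomial.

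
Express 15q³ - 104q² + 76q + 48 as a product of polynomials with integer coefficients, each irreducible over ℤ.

(3q - 4)(5q + 2)(q - 6)

Testing divisors of the constant over divisors of the leading coefficient, q = 6 is a root, so (q - 6) is a factor; dividing leaves 15q² - 14q - 8.
The remaining quadratic factors as (5q + 2)(3q - 4).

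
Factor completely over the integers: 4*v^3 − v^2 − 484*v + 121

By the rational root theorem, v = 1/4 is a root, so (4*v − 1) divides it; the quotient is v^2 − 121.
The remaining quadratic factors as (v + 11)(v − 11).

(4*v − 1)*(v + 11)*(v − 11)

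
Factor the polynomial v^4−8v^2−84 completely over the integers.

Substitute u = v^2 to get a quadratic in u, then factor.
v^2−14 is irreducible over ℤ (14 is not a perfect square).
v^2+6 is irreducible over ℤ (always positive, so no real roots).

(v^2+6)(v^2−14)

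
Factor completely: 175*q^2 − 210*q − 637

Pull out the common factor 7, then factor the remaining trinomial.

7*(5*q + 7)*(5*q − 13)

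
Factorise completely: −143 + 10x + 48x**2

Need a pair with product 48·(−143) = −6864 and sum 10: that's 88 and −78.
Split the middle term: 48x**2 + 88x − 78x − 143 = 8x(6x + 11) − 13(6x + 11).

(6x + 11)(8x − 13)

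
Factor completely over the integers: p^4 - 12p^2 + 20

Substitute u = p^2 to get a quadratic in u, then factor.
p^2 - 10 is irreducible over ℤ (10 is not a perfect square).
p^2 - 2 is irreducible over ℤ (2 is not a perfect square).

(p^2 - 10)(p^2 - 2)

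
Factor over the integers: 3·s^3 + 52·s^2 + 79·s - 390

Among the possible rational roots, s = -13/3 is a root, so (3·s + 13) is a factor; dividing leaves s^2 + 13·s - 30.
The remaining quadratic factors as (s - 2)(s + 15).

(3·s + 13)·(s + 15)·(s - 2)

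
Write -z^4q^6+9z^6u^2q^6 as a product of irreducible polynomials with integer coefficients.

Factor out z^4q^6 first: what remains is 9z^2u^2-1.
Recognize a difference of squares with the parts 3zu and 1.

q^6z^4(3zu+1)(3zu-1)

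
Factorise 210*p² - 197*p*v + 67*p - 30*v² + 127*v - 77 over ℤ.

Group: 15*p*(14*p - 15*v + 11) + (2*v - 7)*(14*p - 15*v + 11); both groups contain (14*p - 15*v + 11).

(14*p - 15*v + 11)*(15*p + 2*v - 7)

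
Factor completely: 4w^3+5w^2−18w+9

Testing divisors of the constant over divisors of the leading coefficient, w = 3/4 is a root, giving the factor (4w−3) and quotient w^2+2w−3.
The remaining quadratic factors as (w−1)(w+3).

(4w−3)(w+3)(w−1)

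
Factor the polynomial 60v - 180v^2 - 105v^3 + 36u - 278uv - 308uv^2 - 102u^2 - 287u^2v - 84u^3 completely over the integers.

Group: 3u(-28u^2 - 49uv - 34u - 21v^2 - 36v + 12) + 5v(-28u^2 - 49uv - 34u - 21v^2 - 36v + 12); both groups contain (-28u^2 - 49uv - 34u - 21v^2 - 36v + 12), so (3u + 5v) is a factor with cofactor -28u^2 - 49uv - 34u - 21v^2 - 36v + 12.
The cofactor groups again: -28u^2 - 49uv - 34u - 21v^2 - 36v + 12 = -4u(7u + 7v - 2) + (-3v - 6)(7u + 7v - 2); both groups contain (7u + 7v - 2), giving -(4u + 3v + 6)(7u + 7v - 2).

-(3u + 5v)(4u + 3v + 6)(7u + 7v - 2)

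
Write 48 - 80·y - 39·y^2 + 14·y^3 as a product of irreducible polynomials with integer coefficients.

(2·y - 1)·(7·y + 12)·(y - 4)

Trying the rational-root candidates, y = 4 is a root, giving the factor (y - 4) and quotient 14·y^2 + 17·y - 12.
The remaining quadratic factors as (2·y - 1)(7·y + 12).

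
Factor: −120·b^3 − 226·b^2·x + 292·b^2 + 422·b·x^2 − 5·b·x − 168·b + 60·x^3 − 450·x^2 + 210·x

−(15·b + 2·x − 14)·(2·b + 6·x − 3)·(4·b − 5·x)

Group: 2·b·(−60·b^2 + 67·b·x + 56·b + 10·x^2 − 70·x) + (6·x − 3)·(−60·b^2 + 67·b·x + 56·b + 10·x^2 − 70·x); both groups contain (−60·b^2 + 67·b·x + 56·b + 10·x^2 − 70·x), so (2·b + 6·x − 3) is a factor with cofactor −60·b^2 + 67·b·x + 56·b + 10·x^2 − 70·x.
The cofactor groups again: −60·b^2 + 67·b·x + 56·b + 10·x^2 − 70·x = −4·b·(15·b + 2·x − 14) + 5·x·(15·b + 2·x − 14); both groups contain (15·b + 2·x − 14), giving −(4·b − 5·x)·(15·b + 2·x − 14).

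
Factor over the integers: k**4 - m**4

(k + m)·(k - m)·(k**2 + m**2)

Write as (k**2)² − (m**2)², then factor k**2 - m**2 once more.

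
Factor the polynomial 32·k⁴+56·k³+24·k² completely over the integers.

8·k²·(4·k+3)·(k+1)

Pull out the common factor 8·k², then factor the remaining trinomial.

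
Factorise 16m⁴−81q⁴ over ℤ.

Difference of squares twice: with A = 2m and B = 3q, A⁴ − B⁴ = (A² − B²)(A² + B²), and A² − B² factors again.

(2m+3q)(2m−3q)(4m²+9q²)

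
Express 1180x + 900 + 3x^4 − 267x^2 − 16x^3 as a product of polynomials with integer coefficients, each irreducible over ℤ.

Among the possible rational roots, x = −2/3 is a root, so (3x + 2) divides it; the quotient is x^3 − 6x^2 − 85x + 450.
Then x = 10 is a root, giving the factor (x − 10) and quotient x^2 + 4x − 45.
The remaining quadratic factors as (x − 5)(x + 9).

(3x + 2)(x + 9)(x − 10)(x − 5)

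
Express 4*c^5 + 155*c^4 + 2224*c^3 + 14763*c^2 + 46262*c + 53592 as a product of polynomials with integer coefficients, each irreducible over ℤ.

(4*c + 11)*(c + 12)*(c + 14)*(c^2 + 10*c + 29)

By the rational root theorem, c = -12 is a root, so (c + 12) is a factor; dividing leaves 4*c^4 + 107*c^3 + 940*c^2 + 3483*c + 4466.
Continuing, c = -11/4 is a root, giving the factor (4*c + 11) and quotient c^3 + 24*c^2 + 169*c + 406.
Next, c = -14 is a root, so (c + 14) is a factor; dividing leaves c^2 + 10*c + 29.
The quadratic c^2 + 10*c + 29 has discriminant -16 < 0 and is irreducible over ℤ.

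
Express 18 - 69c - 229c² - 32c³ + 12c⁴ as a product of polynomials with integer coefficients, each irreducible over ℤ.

(2c + 1)(6c - 1)(c + 3)(c - 6)

Among the possible rational roots, c = -3 is a root, giving the factor (c + 3) and quotient 12c³ - 68c² - 25c + 6.
Continuing, c = 1/6 is a root, so (6c - 1) divides it; the quotient is 2c² - 11c - 6.
The remaining quadratic factors as (c - 6)(2c + 1).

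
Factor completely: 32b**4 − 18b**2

Pull out the common factor 2b**2; 16b**2 − 9 is a difference of squares.

2b**2(4b + 3)(4b − 3)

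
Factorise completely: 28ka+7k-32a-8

Group as (28ka+7k) + (-32a-8) = 7k(4a+1) - 8(4a+1).
Both groups share the factor (4a+1).

(4a+1)(7k-8)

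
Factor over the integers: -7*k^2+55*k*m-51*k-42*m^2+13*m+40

-(7*k-6*m-5)*(k-7*m+8)

Group: -7*k*(k-7*m+8) + (6*m+5)*(k-7*m+8); both groups contain (k-7*m+8).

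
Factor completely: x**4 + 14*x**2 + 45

Substitute u = x**2 to get a quadratic in u, then factor.
x**2 + 5 is irreducible over ℤ (always positive, so no real roots).
x**2 + 9 is irreducible over ℤ (sum of squares).

(x**2 + 5)*(x**2 + 9)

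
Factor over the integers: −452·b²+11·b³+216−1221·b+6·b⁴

(6·b−1)·(b+3)·(b+8)·(b−9)

Testing divisors of the constant over divisors of the leading coefficient, b = −8 is a root, so (b+8) is a factor; dividing leaves 6·b³−37·b²−156·b+27.
Next, b = −3 is a root, so (b+3) divides it; the quotient is 6·b²−55·b+9.
The remaining quadratic factors as (b−9)(6·b−1).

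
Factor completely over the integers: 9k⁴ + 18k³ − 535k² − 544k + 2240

Among the possible rational roots, k = 7 is a root, so (k − 7) divides it; the quotient is 9k³ + 81k² + 32k − 320.
Next, k = 5/3 is a root, so (3k − 5) divides it; the quotient is 3k² + 32k + 64.
The remaining quadratic factors as (3k + 8)(k + 8).

(3k + 8)(3k − 5)(k + 8)(k − 7)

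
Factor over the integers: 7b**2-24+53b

(7b-3)(b+8)

Need a pair with product 7·(-24) = -168 and sum 53: that's 56 and -3.
Split the middle term: 7b**2+56b - 3b-24 = 7b(b+8) - 3(b+8).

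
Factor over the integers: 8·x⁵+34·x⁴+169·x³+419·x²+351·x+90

(2·x+1)·(4·x+3)·(x+2)·(x²+x+15)

Among the possible rational roots, x = -2 is a root, so (x+2) is a factor; dividing leaves 8·x⁴+18·x³+133·x²+153·x+45.
Next, x = -1/2 is a root, so (2·x+1) divides it; the quotient is 4·x³+7·x²+63·x+45.
Then x = -3/4 is a root, giving the factor (4·x+3) and quotient x²+x+15.
The quadratic x²+x+15 has discriminant -59 < 0 and is irreducible over ℤ.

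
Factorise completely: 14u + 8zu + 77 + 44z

(2u + 11)(4z + 7)

Group as (8zu + 44z) + (14u + 77) = 4z(2u + 11) + 7(2u + 11).
Both groups share the factor (2u + 11).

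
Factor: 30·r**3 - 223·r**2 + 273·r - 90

Among the possible rational roots, r = 3/5 is a root, so (5·r - 3) is a factor; dividing leaves 6·r**2 - 41·r + 30.
The remaining quadratic factors as (6·r - 5)(r - 6).

(5·r - 3)·(6·r - 5)·(r - 6)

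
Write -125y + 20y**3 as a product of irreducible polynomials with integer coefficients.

5y(2y + 5)(2y - 5)

Pull out the common factor 5y; 4y**2 - 25 is a difference of squares.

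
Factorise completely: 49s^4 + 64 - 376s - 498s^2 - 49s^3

(7s + 8)(7s - 1)(s + 2)(s - 4)

Testing divisors of the constant over divisors of the leading coefficient, s = 1/7 is a root, giving the factor (7s - 1) and quotient 7s^3 - 6s^2 - 72s - 64.
Next, s = -2 is a root, so (s + 2) divides it; the quotient is 7s^2 - 20s - 32.
The remaining quadratic factors as (s - 4)(7s + 8).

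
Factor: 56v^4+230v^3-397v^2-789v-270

Among the possible rational roots, v = -6/7 is a root, so (7v+6) is a factor; dividing leaves 8v^3+26v^2-79v-45.
Then v = -5 is a root, so (v+5) is a factor; dividing leaves 8v^2-14v-9.
The remaining quadratic factors as (4v-9)(2v+1).

(2v+1)(4v-9)(7v+6)(v+5)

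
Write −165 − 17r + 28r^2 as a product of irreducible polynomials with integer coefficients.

Need a pair with product 28·(−165) = −4620 and sum −17: that's −77 and 60.
Split the middle term: 28r^2 − 77r + 60r − 165 = 7r(4r − 11) + 15(4r − 11).

(4r − 11)(7r + 15)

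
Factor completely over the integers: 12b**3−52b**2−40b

Pull out the common factor 4b, then factor the remaining trinomial.

4b(3b+2)(b−5)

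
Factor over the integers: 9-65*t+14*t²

Need a pair with product 14·9 = 126 and sum -65: that's -63 and -2.
Split the middle term: 14*t²-63*t - 2*t+9 = 7*t*(2*t-9) - (2*t-9).

(2*t-9)*(7*t-1)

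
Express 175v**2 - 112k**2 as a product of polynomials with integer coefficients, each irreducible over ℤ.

Every term has a factor of 7. Then 25v**2 - 16k**2 = (5v)² − (4k)².

7(5v - 4k)(5v + 4k)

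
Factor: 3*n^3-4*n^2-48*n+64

Trying the rational-root candidates, n = -4 is a root, giving the factor (n+4) and quotient 3*n^2-16*n+16.
The remaining quadratic factors as (n-4)(3*n-4).

(3*n-4)*(n+4)*(n-4)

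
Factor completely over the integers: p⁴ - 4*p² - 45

(p + 3)*(p - 3)*(p² + 5)

Substitute u = p² to get a quadratic in u, then factor.
p² - 9 is a difference of squares.
p² + 5 is irreducible over ℤ (always positive, so no real roots).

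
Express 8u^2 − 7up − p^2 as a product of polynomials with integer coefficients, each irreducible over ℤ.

(u − p)(8u + p)

Group: 8u(u − p) + p(u − p); both groups contain (u − p).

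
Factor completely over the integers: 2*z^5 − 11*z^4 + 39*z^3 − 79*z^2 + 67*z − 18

Among the possible rational roots, z = 2 is a root, so (z − 2) divides it; the quotient is 2*z^4 − 7*z^3 + 25*z^2 − 29*z + 9.
Next, z = 1 is a root, so (z − 1) is a factor; dividing leaves 2*z^3 − 5*z^2 + 20*z − 9.
Then z = 1/2 is a root, so (2*z − 1) is a factor; dividing leaves z^2 − 2*z + 9.
The quadratic z^2 − 2*z + 9 has discriminant −32 < 0 and is irreducible over ℤ.

(2*z − 1)*(z − 1)*(z − 2)*(z^2 − 2*z + 9)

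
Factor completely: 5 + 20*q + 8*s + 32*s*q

(4*q + 1)*(8*s + 5)

Group as (32*s*q + 8*s) + (20*q + 5) = 8*s*(4*q + 1) + 5*(4*q + 1).
Both groups share the factor (4*q + 1).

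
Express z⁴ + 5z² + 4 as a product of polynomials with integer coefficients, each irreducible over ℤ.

(z² + 1)(z² + 4)

Substitute u = z² to get a quadratic in u, then factor.
z² + 4 is irreducible over ℤ (sum of squares).
z² + 1 is irreducible over ℤ (sum of squares).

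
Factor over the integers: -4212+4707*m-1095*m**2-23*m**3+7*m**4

Trying the rational-root candidates, m = 3 is a root, so (m-3) is a factor; dividing leaves 7*m**3-2*m**2-1101*m+1404.
Next, m = 9/7 is a root, so (7*m-9) is a factor; dividing leaves m**2+m-156.
The remaining quadratic factors as (m+13)(m-12).

(7*m-9)*(m+13)*(m-12)*(m-3)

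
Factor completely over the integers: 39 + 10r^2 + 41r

(2r + 3)(5r + 13)

Need a pair with product 10·39 = 390 and sum 41: that's 15 and 26.
Split the middle term: 10r^2 + 15r + 26r + 39 = 5r(2r + 3) + 13(2r + 3).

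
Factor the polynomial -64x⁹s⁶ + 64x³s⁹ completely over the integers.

Every term has a factor of 64x³s⁶; factoring it out leaves -x⁶ + s³.
Recognize a difference of cubes with the parts s and x².

-64s⁶x³(x² - s)(x⁴ + x²s + s²)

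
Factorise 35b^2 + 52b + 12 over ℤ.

Need a pair with product 35·12 = 420 and sum 52: that's 42 and 10.
Split the middle term: 35b^2 + 42b + 10b + 12 = 7b(5b + 6) + 2(5b + 6).

(5b + 6)(7b + 2)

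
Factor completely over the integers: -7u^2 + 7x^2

Every term has a factor of 7. Then x^2 - u^2 = (x)² − (u)².

7(x - u)(x + u)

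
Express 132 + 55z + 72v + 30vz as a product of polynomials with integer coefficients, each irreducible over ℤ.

(5z + 12)(6v + 11)

Group as (30vz + 72v) + (55z + 132) = 6v(5z + 12) + 11(5z + 12).
Both groups share the factor (5z + 12).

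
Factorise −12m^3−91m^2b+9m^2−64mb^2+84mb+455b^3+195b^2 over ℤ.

Group: 4m(−3m^2−28mb−65b^2) + (−7b−3)(−3m^2−28mb−65b^2); both groups contain (−3m^2−28mb−65b^2), so (4m−7b−3) is a factor with cofactor −3m^2−28mb−65b^2.
The cofactor groups again: −3m^2−28mb−65b^2 = −3m(m+5b) − 13b(m+5b); both groups contain (m+5b), giving −(3m+13b)(m+5b).

−(4m−7b−3)(3m+13b)(m+5b)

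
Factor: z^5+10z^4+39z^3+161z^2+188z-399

(z+3)(z+7)(z-1)(z^2+z+19)

Among the possible rational roots, z = 1 is a root, so (z-1) divides it; the quotient is z^4+11z^3+50z^2+211z+399.
Continuing, z = -3 is a root, so (z+3) divides it; the quotient is z^3+8z^2+26z+133.
Then z = -7 is a root, so (z+7) is a factor; dividing leaves z^2+z+19.
The quadratic z^2+z+19 has discriminant -75 < 0 and is irreducible over ℤ.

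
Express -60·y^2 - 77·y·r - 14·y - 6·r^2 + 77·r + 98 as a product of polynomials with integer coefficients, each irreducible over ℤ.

Group: -12·y·(5·y + 6·r + 7) + (-r + 14)·(5·y + 6·r + 7); both groups contain (5·y + 6·r + 7).

-(5·y + 6·r + 7)·(12·y + r - 14)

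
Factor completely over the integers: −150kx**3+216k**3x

6kx(6k+5x)(6k−5x)

Pull out the common factor 6kx; 36k**2−25x**2 is a difference of squares.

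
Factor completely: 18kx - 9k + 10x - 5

(2x - 1)(9k + 5)

Group as (18kx - 9k) + (10x - 5) = 9k(2x - 1) + 5(2x - 1).
Both groups share the factor (2x - 1).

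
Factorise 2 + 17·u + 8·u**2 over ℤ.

Need a pair with product 8·2 = 16 and sum 17: that's 1 and 16.
Split the middle term: 8·u**2 + u + 16·u + 2 = u·(8·u + 1) + 2·(8·u + 1).

(8·u + 1)·(u + 2)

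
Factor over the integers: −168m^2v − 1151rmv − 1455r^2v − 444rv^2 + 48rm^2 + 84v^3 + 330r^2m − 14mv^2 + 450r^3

(2r − 7v)(15r + 3m − 2v)(15r + 8m + 6v)

Group: 2r(225r^2 + 165rm + 60rv + 24m^2 + 2mv − 12v^2) − 7v(225r^2 + 165rm + 60rv + 24m^2 + 2mv − 12v^2); both groups contain (225r^2 + 165rm + 60rv + 24m^2 + 2mv − 12v^2), so (2r − 7v) is a factor with cofactor 225r^2 + 165rm + 60rv + 24m^2 + 2mv − 12v^2.
The cofactor groups again: 225r^2 + 165rm + 60rv + 24m^2 + 2mv − 12v^2 = 15r(15r + 3m − 2v) + (8m + 6v)(15r + 3m − 2v); both groups contain (15r + 3m − 2v), giving (15r + 8m + 6v)(15r + 3m − 2v).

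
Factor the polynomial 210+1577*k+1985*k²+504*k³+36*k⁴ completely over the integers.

Among the possible rational roots, k = -1/6 is a root, so (6*k+1) is a factor; dividing leaves 6*k³+83*k²+317*k+210.
Next, k = -7 is a root, so (k+7) is a factor; dividing leaves 6*k²+41*k+30.
The remaining quadratic factors as (6*k+5)(k+6).

(6*k+1)*(6*k+5)*(k+6)*(k+7)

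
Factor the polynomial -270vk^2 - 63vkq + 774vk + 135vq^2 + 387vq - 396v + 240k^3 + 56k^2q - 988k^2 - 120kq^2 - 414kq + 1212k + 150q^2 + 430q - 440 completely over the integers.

-(9v - 8k + 10)(5k - 3q - 11)(6k + 5q - 4)

Group: 9v(-30k^2 - 7kq + 86k + 15q^2 + 43q - 44) + (-8k + 10)(-30k^2 - 7kq + 86k + 15q^2 + 43q - 44); both groups contain (-30k^2 - 7kq + 86k + 15q^2 + 43q - 44), so (9v - 8k + 10) is a factor with cofactor -30k^2 - 7kq + 86k + 15q^2 + 43q - 44.
The cofactor groups again: -30k^2 - 7kq + 86k + 15q^2 + 43q - 44 = -6k(5k - 3q - 11) + (-5q + 4)(5k - 3q - 11); both groups contain (5k - 3q - 11), giving -(6k + 5q - 4)(5k - 3q - 11).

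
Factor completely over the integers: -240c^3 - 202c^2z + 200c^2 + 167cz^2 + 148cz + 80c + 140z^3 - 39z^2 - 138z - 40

Group: 5c(-48c^2 - 2cz - 8c + 35z^2 + 34z + 8) + (4z - 5)(-48c^2 - 2cz - 8c + 35z^2 + 34z + 8); both groups contain (-48c^2 - 2cz - 8c + 35z^2 + 34z + 8), so (5c + 4z - 5) is a factor with cofactor -48c^2 - 2cz - 8c + 35z^2 + 34z + 8.
The cofactor groups again: -48c^2 - 2cz - 8c + 35z^2 + 34z + 8 = -6c(8c + 7z + 4) + (5z + 2)(8c + 7z + 4); both groups contain (8c + 7z + 4), giving -(6c - 5z - 2)(8c + 7z + 4).

-(5c + 4z - 5)(6c - 5z - 2)(8c + 7z + 4)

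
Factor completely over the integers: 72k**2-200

8(3k+5)(3k-5)

Pull out the common factor 8; 9k**2-25 is a difference of squares.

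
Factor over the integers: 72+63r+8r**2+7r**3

(7r+8)(r**2+9)

Group as (7r**3+63r) + (8r**2+72) = 7r(r**2+9) + 8(r**2+9).
Both groups share the factor (r**2+9).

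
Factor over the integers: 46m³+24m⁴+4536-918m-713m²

Among the possible rational roots, m = 9/4 is a root, giving the factor (4m-9) and quotient 6m³+25m²-122m-504.
Then m = -4 is a root, so (m+4) is a factor; dividing leaves 6m²+m-126.
The remaining quadratic factors as (2m-9)(3m+14).

(2m-9)(3m+14)(4m-9)(m+4)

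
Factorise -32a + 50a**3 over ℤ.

2a(5a + 4)(5a - 4)

Pull out the common factor 2a; 25a**2 - 16 is a difference of squares.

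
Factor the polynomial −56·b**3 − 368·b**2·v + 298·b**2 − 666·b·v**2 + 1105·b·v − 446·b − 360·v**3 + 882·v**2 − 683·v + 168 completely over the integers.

Group: 14·b·(−4·b**2 − 22·b·v + 19·b − 24·v**2 + 46·v − 21) + (15·v − 8)·(−4·b**2 − 22·b·v + 19·b − 24·v**2 + 46·v − 21); both groups contain (−4·b**2 − 22·b·v + 19·b − 24·v**2 + 46·v − 21), so (14·b + 15·v − 8) is a factor with cofactor −4·b**2 − 22·b·v + 19·b − 24·v**2 + 46·v − 21.
The cofactor groups again: −4·b**2 − 22·b·v + 19·b − 24·v**2 + 46·v − 21 = −b·(4·b + 6·v − 7) + (−4·v + 3)·(4·b + 6·v − 7); both groups contain (4·b + 6·v − 7), giving −(b + 4·v − 3)·(4·b + 6·v − 7).

−(14·b + 15·v − 8)·(4·b + 6·v − 7)·(b + 4·v − 3)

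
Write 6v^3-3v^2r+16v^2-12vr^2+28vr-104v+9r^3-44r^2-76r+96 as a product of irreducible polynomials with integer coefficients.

(v-r+6)(v-r-2)(6v+9r-8)

Group: 6v(v^2-2vr+4v+r^2-4r-12) + (9r-8)(v^2-2vr+4v+r^2-4r-12); both groups contain (v^2-2vr+4v+r^2-4r-12), so (6v+9r-8) is a factor with cofactor v^2-2vr+4v+r^2-4r-12.
The cofactor groups again: v^2-2vr+4v+r^2-4r-12 = v(v-r-2) + (-r+6)(v-r-2); both groups contain (v-r-2), giving (v-r+6)(v-r-2).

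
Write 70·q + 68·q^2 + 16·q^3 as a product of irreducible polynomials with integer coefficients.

Pull out the common factor 2·q, then factor the remaining trinomial.

2·q·(2·q + 5)·(4·q + 7)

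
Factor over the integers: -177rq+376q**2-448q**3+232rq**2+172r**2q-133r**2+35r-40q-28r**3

Group: r(-28r**2-24rq+7r+64q**2-8q) + (-7q+5)(-28r**2-24rq+7r+64q**2-8q); both groups contain (-28r**2-24rq+7r+64q**2-8q), so (r-7q+5) is a factor with cofactor -28r**2-24rq+7r+64q**2-8q.
The cofactor groups again: -28r**2-24rq+7r+64q**2-8q = -7r(4r+8q-1) + 8q(4r+8q-1); both groups contain (4r+8q-1), giving -(7r-8q)(4r+8q-1).

-(r-7q+5)(7r-8q)(4r+8q-1)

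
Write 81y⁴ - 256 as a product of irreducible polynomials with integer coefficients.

Write as (9y²)² − (16)², then factor 9y² - 16 once more.

(3y + 4)(3y - 4)(9y² + 16)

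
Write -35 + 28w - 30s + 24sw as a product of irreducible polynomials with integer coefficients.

(4w - 5)(6s + 7)

Group as (24sw - 30s) + (28w - 35) = 6s(4w - 5) + 7(4w - 5).
Both groups share the factor (4w - 5).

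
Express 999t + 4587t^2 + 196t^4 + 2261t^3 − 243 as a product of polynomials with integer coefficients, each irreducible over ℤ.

(4t + 9)(7t + 3)(7t − 1)(t + 9)

Testing divisors of the constant over divisors of the leading coefficient, t = −9 is a root, so (t + 9) is a factor; dividing leaves 196t^3 + 497t^2 + 114t − 27.
Continuing, t = −3/7 is a root, so (7t + 3) divides it; the quotient is 28t^2 + 59t − 9.
The remaining quadratic factors as (4t + 9)(7t − 1).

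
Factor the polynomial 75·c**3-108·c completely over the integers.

3·c·(5·c+6)·(5·c-6)

Every term has a factor of 3·c. Then 25·c**2-36 = (5·c)² − (6)².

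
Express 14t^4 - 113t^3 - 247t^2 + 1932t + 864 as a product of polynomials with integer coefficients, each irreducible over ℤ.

(2t - 9)(7t + 3)(t + 4)(t - 8)

Among the possible rational roots, t = -3/7 is a root, giving the factor (7t + 3) and quotient 2t^3 - 17t^2 - 28t + 288.
Next, t = -4 is a root, giving the factor (t + 4) and quotient 2t^2 - 25t + 72.
The remaining quadratic factors as (2t - 9)(t - 8).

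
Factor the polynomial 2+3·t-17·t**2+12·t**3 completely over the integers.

Trying the rational-root candidates, t = 2/3 is a root, so (3·t-2) divides it; the quotient is 4·t**2-3·t-1.
The remaining quadratic factors as (4·t+1)(t-1).

(3·t-2)·(4·t+1)·(t-1)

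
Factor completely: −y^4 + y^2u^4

Factor out y^2 first: what remains is −y^2 + u^4.
Recognize a difference of squares with the parts u^2 and y.

−y^2(y − u^2)(y + u^2)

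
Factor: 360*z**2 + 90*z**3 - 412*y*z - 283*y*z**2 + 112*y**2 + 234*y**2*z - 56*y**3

Group: 7*y*(-8*y**2 + 22*y*z + 16*y - 9*z**2 - 36*z) - 10*z*(-8*y**2 + 22*y*z + 16*y - 9*z**2 - 36*z); both groups contain (-8*y**2 + 22*y*z + 16*y - 9*z**2 - 36*z), so (7*y - 10*z) is a factor with cofactor -8*y**2 + 22*y*z + 16*y - 9*z**2 - 36*z.
The cofactor groups again: -8*y**2 + 22*y*z + 16*y - 9*z**2 - 36*z = -4*y*(2*y - z - 4) + 9*z*(2*y - z - 4); both groups contain (2*y - z - 4), giving -(4*y - 9*z)*(2*y - z - 4).

-(2*y - z - 4)*(4*y - 9*z)*(7*y - 10*z)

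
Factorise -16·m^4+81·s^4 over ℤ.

(3·s-2·m)·(3·s+2·m)·(9·s^2+4·m^2)

Difference of squares twice: with A = 3·s and B = 2·m, A⁴ − B⁴ = (A² − B²)(A² + B²), and A² − B² factors again.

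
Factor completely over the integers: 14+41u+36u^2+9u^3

(3u+2)(3u+7)(u+1)

By the rational root theorem, u = -2/3 is a root, giving the factor (3u+2) and quotient 3u^2+10u+7.
The remaining quadratic factors as (u+1)(3u+7).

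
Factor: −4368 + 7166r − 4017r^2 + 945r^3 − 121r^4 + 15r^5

(3r − 8)(5r − 7)(r − 2)(r^2 − 2r + 39)

Trying the rational-root candidates, r = 2 is a root, so (r − 2) is a factor; dividing leaves 15r^4 − 91r^3 + 763r^2 − 2491r + 2184.
Then r = 7/5 is a root, so (5r − 7) is a factor; dividing leaves 3r^3 − 14r^2 + 133r − 312.
Continuing, r = 8/3 is a root, so (3r − 8) is a factor; dividing leaves r^2 − 2r + 39.
The quadratic r^2 − 2r + 39 has discriminant −152 < 0 and is irreducible over ℤ.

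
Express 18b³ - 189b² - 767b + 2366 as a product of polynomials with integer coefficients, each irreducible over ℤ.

(3b + 14)(6b - 13)(b - 13)

Testing divisors of the constant over divisors of the leading coefficient, b = 13 is a root, so (b - 13) divides it; the quotient is 18b² + 45b - 182.
The remaining quadratic factors as (3b + 14)(6b - 13).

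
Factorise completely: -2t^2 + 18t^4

Every term has a factor of 2t^2. Then 9t^2 - 1 = (3t)² − (1)².

2t^2(3t + 1)(3t - 1)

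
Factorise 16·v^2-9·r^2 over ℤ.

Recognize a difference of squares with the parts 4·v and 3·r.

(4·v-3·r)·(4·v+3·r)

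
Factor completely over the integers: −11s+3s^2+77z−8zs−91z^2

−(7z−s)(13z+3s−11)

Group: −13z(7z−s) + (−3s+11)(7z−s); both groups contain (7z−s).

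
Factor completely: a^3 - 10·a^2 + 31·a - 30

Trying the rational-root candidates, a = 3 is a root, so (a - 3) divides it; the quotient is a^2 - 7·a + 10.
The remaining quadratic factors as (a - 2)(a - 5).

(a - 2)·(a - 3)·(a - 5)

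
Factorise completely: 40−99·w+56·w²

Need a pair with product 56·40 = 2240 and sum −99: that's −35 and −64.
Split the middle term: 56·w²−35·w − 64·w+40 = 7·w·(8·w−5) − 8·(8·w−5).

(7·w−8)·(8·w−5)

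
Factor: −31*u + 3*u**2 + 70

(3*u − 10)*(u − 7)

Need a pair with product 3·70 = 210 and sum −31: that's −21 and −10.
Split the middle term: 3*u**2 − 21*u − 10*u + 70 = 3*u*(u − 7) − 10*(u − 7).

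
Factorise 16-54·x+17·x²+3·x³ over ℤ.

Among the possible rational roots, x = -8 is a root, giving the factor (x+8) and quotient 3·x²-7·x+2.
The remaining quadratic factors as (3·x-1)(x-2).

(3·x-1)·(x+8)·(x-2)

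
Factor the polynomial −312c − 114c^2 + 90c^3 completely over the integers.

6c(3c + 4)(5c − 13)

Pull out the common factor 6c, then factor the remaining trinomial.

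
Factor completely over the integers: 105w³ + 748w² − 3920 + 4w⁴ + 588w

(4w − 7)(w + 10)(w + 14)(w + 4)

Among the possible rational roots, w = −14 is a root, so (w + 14) divides it; the quotient is 4w³ + 49w² + 62w − 280.
Then w = −4 is a root, so (w + 4) divides it; the quotient is 4w² + 33w − 70.
The remaining quadratic factors as (w + 10)(4w − 7).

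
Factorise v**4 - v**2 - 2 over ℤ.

(v**2 + 1)(v**2 - 2)

Substitute u = v**2 to get a quadratic in u, then factor.
v**2 + 1 is irreducible over ℤ (sum of squares).
v**2 - 2 is irreducible over ℤ (2 is not a perfect square).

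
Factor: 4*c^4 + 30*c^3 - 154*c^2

2*c^2*(2*c - 7)*(c + 11)

Pull out the common factor 2*c^2, then factor the remaining trinomial.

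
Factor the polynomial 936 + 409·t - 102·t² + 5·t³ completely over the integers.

(5·t + 8)·(t - 13)·(t - 9)

Trying the rational-root candidates, t = -8/5 is a root, so (5·t + 8) is a factor; dividing leaves t² - 22·t + 117.
The remaining quadratic factors as (t - 9)(t - 13).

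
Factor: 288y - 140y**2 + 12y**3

4y(3y - 8)(y - 9)

Pull out the common factor 4y, then factor the remaining trinomial.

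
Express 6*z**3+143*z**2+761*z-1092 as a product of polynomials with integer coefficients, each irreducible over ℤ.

(6*z-7)*(z+12)*(z+13)

Among the possible rational roots, z = 7/6 is a root, so (6*z-7) is a factor; dividing leaves z**2+25*z+156.
The remaining quadratic factors as (z+13)(z+12).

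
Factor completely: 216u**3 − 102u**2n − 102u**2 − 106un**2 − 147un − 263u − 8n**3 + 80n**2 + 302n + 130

Group: 9u(24u**2 − 22un − 38u − 2n**2 + 25n + 13) + (4n + 10)(24u**2 − 22un − 38u − 2n**2 + 25n + 13); both groups contain (24u**2 − 22un − 38u − 2n**2 + 25n + 13), so (9u + 4n + 10) is a factor with cofactor 24u**2 − 22un − 38u − 2n**2 + 25n + 13.
The cofactor groups again: 24u**2 − 22un − 38u − 2n**2 + 25n + 13 = 2u(12u + n − 13) + (−2n − 1)(12u + n − 13); both groups contain (12u + n − 13), giving (2u − 2n − 1)(12u + n − 13).

(2u − 2n − 1)(9u + 4n + 10)(12u + n − 13)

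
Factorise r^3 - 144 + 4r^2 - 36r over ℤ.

Among the possible rational roots, r = -6 is a root, so (r + 6) divides it; the quotient is r^2 - 2r - 24.
The remaining quadratic factors as (r - 6)(r + 4).

(r + 4)(r + 6)(r - 6)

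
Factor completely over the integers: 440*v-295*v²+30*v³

5*v*(6*v-11)*(v-8)

Pull out the common factor 5*v, then factor the remaining trinomial.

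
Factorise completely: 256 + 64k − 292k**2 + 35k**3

Among the possible rational roots, k = 8 is a root, so (k − 8) divides it; the quotient is 35k**2 − 12k − 32.
The remaining quadratic factors as (7k − 8)(5k + 4).

(5k + 4)(7k − 8)(k − 8)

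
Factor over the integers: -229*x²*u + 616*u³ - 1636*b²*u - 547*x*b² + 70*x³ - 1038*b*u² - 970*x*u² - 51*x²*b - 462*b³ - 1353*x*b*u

Group: 5*x*(14*x² - 27*x*b - 85*x*u - 77*b² - 93*b*u + 44*u²) + (6*b + 14*u)*(14*x² - 27*x*b - 85*x*u - 77*b² - 93*b*u + 44*u²); both groups contain (14*x² - 27*x*b - 85*x*u - 77*b² - 93*b*u + 44*u²), so (5*x + 6*b + 14*u) is a factor with cofactor 14*x² - 27*x*b - 85*x*u - 77*b² - 93*b*u + 44*u².
The cofactor groups again: 14*x² - 27*x*b - 85*x*u - 77*b² - 93*b*u + 44*u² = 2*x*(7*x + 11*b - 4*u) + (-7*b - 11*u)*(7*x + 11*b - 4*u); both groups contain (7*x + 11*b - 4*u), giving (2*x - 7*b - 11*u)*(7*x + 11*b - 4*u).

(2*x - 7*b - 11*u)*(7*x + 11*b - 4*u)*(5*x + 6*b + 14*u)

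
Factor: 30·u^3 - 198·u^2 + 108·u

6·u·(5·u - 3)·(u - 6)

Pull out the common factor 6·u, then factor the remaining trinomial.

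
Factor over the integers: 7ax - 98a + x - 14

(7a + 1)(x - 14)

Group as (7ax - 98a) + (x - 14) = 7a(x - 14) + (x - 14).
Both groups share the factor (x - 14).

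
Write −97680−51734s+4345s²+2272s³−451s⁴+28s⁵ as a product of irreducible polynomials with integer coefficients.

(4s+11)(7s+15)(s−8)(s²−13s+74)

By the rational root theorem, s = −15/7 is a root, so (7s+15) divides it; the quotient is 4s⁴−73s³+481s²−410s−6512.
Next, s = −11/4 is a root, so (4s+11) divides it; the quotient is s³−21s²+178s−592.
Next, s = 8 is a root, so (s−8) is a factor; dividing leaves s²−13s+74.
The quadratic s²−13s+74 has discriminant −127 < 0 and is irreducible over ℤ.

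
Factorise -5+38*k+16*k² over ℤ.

Need a pair with product 16·(-5) = -80 and sum 38: that's 40 and -2.
Split the middle term: 16*k²+40*k - 2*k-5 = 8*k*(2*k+5) - (2*k+5).

(2*k+5)*(8*k-1)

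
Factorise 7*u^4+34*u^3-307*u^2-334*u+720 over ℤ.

By the rational root theorem, u = 8/7 is a root, so (7*u-8) is a factor; dividing leaves u^3+6*u^2-37*u-90.
Then u = -9 is a root, so (u+9) divides it; the quotient is u^2-3*u-10.
The remaining quadratic factors as (u-5)(u+2).

(7*u-8)*(u+2)*(u+9)*(u-5)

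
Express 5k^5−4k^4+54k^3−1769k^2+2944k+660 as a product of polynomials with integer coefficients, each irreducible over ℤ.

Testing divisors of the constant over divisors of the leading coefficient, k = −1/5 is a root, giving the factor (5k+1) and quotient k^4−k^3+11k^2−356k+660.
Continuing, k = 2 is a root, giving the factor (k−2) and quotient k^3+k^2+13k−330.
Continuing, k = 6 is a root, so (k−6) is a factor; dividing leaves k^2+7k+55.
The quadratic k^2+7k+55 has discriminant −171 < 0 and is irreducible over ℤ.

(5k+1)(k−2)(k−6)(k^2+7k+55)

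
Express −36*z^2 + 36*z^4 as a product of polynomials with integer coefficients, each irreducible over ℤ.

Pull out the common factor 36*z^2, leaving z^2 − 1.
Recognize a difference of squares with the parts z and 1.

36*z^2*(z + 1)*(z − 1)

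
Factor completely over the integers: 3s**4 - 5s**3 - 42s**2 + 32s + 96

Testing divisors of the constant over divisors of the leading coefficient, s = 4 is a root, so (s - 4) divides it; the quotient is 3s**3 + 7s**2 - 14s - 24.
Then s = 2 is a root, so (s - 2) is a factor; dividing leaves 3s**2 + 13s + 12.
The remaining quadratic factors as (3s + 4)(s + 3).

(3s + 4)(s + 3)(s - 2)(s - 4)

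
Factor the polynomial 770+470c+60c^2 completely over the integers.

Pull out the common factor 10, then factor the remaining trinomial.

10(2c+11)(3c+7)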